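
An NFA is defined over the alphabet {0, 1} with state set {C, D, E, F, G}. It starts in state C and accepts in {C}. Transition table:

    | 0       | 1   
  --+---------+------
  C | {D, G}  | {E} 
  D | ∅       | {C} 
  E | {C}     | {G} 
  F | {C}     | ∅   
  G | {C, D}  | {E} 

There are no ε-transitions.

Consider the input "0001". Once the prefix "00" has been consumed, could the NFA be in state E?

Start in {C}.
Read '0': {C} → {D, G}.
Read '0': {D, G} → {C, D}.
State E is not in {C, D}.

No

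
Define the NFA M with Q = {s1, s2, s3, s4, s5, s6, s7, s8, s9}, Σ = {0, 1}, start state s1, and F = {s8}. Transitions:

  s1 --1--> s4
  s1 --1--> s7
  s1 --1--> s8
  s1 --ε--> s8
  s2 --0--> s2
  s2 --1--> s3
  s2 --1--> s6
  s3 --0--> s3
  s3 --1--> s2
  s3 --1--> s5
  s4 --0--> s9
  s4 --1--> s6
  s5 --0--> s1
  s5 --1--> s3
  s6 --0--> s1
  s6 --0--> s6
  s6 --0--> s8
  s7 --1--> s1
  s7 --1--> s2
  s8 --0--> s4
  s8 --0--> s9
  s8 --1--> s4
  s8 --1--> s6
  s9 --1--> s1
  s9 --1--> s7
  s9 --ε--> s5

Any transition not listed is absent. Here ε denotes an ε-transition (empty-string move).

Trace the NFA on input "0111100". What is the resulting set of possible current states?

{s1, s2, s3, s4, s5, s6, s8, s9}

Start: ε-closure({s1}) = {s1, s8}.
Read '0': s1→∅, s8→{s4, s9}; union {s4, s9}; ε-closure = {s4, s5, s9}.
Read '1': s4→{s6}, s5→{s3}, s9→{s1, s7}; union {s1, s3, s6, s7}; ε-closure = {s1, s3, s6, s7, s8}.
Read '1': s1→{s4, s7, s8}, s3→{s2, s5}, s6→∅, s7→{s1, s2}, s8→{s4, s6}; now {s1, s2, s4, s5, s6, s7, s8}.
Read '1': s1→{s4, s7, s8}, s2→{s3, s6}, s4→{s6}, s5→{s3}, s6→∅, s7→{s1, s2}, s8→{s4, s6}; now {s1, s2, s3, s4, s6, s7, s8}.
Read '1': s1→{s4, s7, s8}, s2→{s3, s6}, s3→{s2, s5}, s4→{s6}, s6→∅, s7→{s1, s2}, s8→{s4, s6}; now {s1, s2, s3, s4, s5, s6, s7, s8}.
Read '0': s1→∅, s2→{s2}, s3→{s3}, s4→{s9}, s5→{s1}, s6→{s1, s6, s8}, s7→∅, s8→{s4, s9}; union {s1, s2, s3, s4, s6, s8, s9}; ε-closure = {s1, s2, s3, s4, s5, s6, s8, s9}.
Read '0': s1→∅, s2→{s2}, s3→{s3}, s4→{s9}, s5→{s1}, s6→{s1, s6, s8}, s8→{s4, s9}, s9→∅; union {s1, s2, s3, s4, s6, s8, s9}; ε-closure = {s1, s2, s3, s4, s5, s6, s8, s9}.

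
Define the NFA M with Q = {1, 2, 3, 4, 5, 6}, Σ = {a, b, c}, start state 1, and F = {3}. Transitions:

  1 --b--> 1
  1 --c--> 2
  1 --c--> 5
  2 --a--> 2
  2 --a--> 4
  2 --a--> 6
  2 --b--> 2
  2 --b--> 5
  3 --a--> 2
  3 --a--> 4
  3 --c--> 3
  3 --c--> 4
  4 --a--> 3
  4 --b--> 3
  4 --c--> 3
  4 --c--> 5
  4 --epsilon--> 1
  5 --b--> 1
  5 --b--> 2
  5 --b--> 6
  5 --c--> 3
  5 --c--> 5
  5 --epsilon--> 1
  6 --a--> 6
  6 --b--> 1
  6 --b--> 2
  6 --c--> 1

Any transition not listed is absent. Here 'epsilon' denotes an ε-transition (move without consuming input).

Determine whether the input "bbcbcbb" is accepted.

Start in {1}.
Read 'b': {1} → {1}.
Read 'b': {1} → {1}.
Read 'c': {1} → {1, 2, 5}.
Read 'b': {1, 2, 5} → {1, 2, 5, 6}.
Read 'c': {1, 2, 5, 6} → {1, 2, 3, 5}.
Read 'b': {1, 2, 3, 5} → {1, 2, 5, 6}.
Read 'b': {1, 2, 5, 6} → {1, 2, 5, 6}.
The final set {1, 2, 5, 6} contains no accepting state.

No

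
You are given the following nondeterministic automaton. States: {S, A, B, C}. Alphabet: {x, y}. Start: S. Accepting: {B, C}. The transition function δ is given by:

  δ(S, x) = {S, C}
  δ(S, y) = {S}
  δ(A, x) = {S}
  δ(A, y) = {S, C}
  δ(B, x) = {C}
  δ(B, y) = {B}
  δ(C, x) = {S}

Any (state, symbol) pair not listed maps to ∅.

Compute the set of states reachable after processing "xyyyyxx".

{S, C}

Start in {S}.
Read 'x': S→{S, C}; now {S, C}.
Read 'y': S→{S}, C→∅; now {S}.
Read 'y': S→{S}; now {S}.
Read 'y': S→{S}; now {S}.
Read 'y': S→{S}; now {S}.
Read 'x': S→{S, C}; now {S, C}.
Read 'x': S→{S, C}, C→{S}; now {S, C}.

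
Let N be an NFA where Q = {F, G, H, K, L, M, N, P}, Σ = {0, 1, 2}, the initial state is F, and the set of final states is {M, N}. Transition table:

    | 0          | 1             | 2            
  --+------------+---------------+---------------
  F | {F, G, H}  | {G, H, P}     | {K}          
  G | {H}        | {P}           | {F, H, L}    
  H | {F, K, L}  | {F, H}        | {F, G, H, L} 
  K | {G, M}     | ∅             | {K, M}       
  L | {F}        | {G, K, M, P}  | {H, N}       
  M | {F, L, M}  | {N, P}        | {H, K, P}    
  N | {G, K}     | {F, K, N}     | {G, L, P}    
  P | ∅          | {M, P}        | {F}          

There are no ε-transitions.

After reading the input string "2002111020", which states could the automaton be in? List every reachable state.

{F, G, H, K, L, M}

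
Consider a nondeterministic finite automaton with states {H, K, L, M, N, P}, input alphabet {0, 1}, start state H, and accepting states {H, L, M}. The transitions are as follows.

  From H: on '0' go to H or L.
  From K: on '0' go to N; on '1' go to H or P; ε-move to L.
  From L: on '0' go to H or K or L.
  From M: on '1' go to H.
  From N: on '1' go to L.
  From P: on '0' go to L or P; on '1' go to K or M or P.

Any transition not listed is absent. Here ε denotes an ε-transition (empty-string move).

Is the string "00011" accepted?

Yes

Start in {H}.
Read '0': {H} → {H, L}.
Read '0': {H, L} → {H, K, L}.
Read '0': {H, K, L} → {H, K, L, N}.
Read '1': {H, K, L, N} → {H, L, P}.
Read '1': {H, L, P} → {K, L, M, P}.
The final set {K, L, M, P} contains the accepting states L, M.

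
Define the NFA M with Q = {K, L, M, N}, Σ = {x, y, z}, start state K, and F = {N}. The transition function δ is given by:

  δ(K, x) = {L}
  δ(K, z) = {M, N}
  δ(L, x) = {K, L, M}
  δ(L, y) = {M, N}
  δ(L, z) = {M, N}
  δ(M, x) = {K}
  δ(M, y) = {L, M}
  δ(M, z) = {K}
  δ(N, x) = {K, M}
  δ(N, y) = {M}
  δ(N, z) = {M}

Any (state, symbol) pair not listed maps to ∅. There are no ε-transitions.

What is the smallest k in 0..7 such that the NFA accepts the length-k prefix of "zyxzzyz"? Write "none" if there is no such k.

1

Start in {K}.
Read 'z': K→{M, N}; now {M, N}.
None of the earlier sets intersect F, but {M, N} does.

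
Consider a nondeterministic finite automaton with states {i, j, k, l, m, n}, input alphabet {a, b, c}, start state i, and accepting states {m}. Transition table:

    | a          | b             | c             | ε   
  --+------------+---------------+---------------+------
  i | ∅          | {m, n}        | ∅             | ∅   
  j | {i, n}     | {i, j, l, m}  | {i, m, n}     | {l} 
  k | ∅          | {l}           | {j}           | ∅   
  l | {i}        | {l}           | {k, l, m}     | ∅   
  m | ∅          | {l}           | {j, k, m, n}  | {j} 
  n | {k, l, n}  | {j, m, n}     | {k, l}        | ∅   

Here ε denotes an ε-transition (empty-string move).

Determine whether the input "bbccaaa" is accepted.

No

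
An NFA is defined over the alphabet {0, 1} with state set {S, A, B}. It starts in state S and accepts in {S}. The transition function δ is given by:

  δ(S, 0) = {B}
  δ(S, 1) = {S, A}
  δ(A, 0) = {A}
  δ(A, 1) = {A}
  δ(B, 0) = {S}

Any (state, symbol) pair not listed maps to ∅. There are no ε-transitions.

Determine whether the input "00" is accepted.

Start in {S}.
Read '0': S→{B}; now {B}.
Read '0': B→{S}; now {S}.
The final set {S} contains the accepting state S.

Yes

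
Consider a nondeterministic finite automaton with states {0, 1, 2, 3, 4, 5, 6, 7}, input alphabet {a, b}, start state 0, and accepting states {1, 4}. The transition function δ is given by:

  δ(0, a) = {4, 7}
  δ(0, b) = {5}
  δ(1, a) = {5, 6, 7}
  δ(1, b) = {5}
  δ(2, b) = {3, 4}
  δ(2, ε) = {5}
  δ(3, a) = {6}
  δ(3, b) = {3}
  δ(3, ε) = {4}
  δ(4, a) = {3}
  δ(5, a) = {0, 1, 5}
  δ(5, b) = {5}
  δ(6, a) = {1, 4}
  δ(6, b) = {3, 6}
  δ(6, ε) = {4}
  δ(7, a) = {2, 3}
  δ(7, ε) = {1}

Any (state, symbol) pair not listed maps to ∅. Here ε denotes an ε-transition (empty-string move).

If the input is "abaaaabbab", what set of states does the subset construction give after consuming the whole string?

{3, 4, 5, 6}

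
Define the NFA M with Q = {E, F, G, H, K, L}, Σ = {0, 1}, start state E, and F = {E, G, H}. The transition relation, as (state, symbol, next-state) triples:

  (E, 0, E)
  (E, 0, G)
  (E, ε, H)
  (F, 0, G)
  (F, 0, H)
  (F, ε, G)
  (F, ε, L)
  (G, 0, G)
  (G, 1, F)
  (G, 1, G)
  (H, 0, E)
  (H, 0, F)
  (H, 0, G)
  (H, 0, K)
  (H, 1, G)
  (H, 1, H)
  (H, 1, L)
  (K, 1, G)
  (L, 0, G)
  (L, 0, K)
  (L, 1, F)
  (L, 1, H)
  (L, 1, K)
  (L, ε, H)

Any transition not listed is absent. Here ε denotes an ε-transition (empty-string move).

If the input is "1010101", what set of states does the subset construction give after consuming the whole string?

{F, G, H, K, L}

Start: ε-closure({E}) = {E, H}.
Read '1': {E, H} → {G, H, L}.
Read '0': {G, H, L} → {E, F, G, H, K, L}.
Read '1': {E, F, G, H, K, L} → {F, G, H, K, L}.
Read '0': {F, G, H, K, L} → {E, F, G, H, K, L}.
Read '1': {E, F, G, H, K, L} → {F, G, H, K, L}.
Read '0': {F, G, H, K, L} → {E, F, G, H, K, L}.
Read '1': {E, F, G, H, K, L} → {F, G, H, K, L}.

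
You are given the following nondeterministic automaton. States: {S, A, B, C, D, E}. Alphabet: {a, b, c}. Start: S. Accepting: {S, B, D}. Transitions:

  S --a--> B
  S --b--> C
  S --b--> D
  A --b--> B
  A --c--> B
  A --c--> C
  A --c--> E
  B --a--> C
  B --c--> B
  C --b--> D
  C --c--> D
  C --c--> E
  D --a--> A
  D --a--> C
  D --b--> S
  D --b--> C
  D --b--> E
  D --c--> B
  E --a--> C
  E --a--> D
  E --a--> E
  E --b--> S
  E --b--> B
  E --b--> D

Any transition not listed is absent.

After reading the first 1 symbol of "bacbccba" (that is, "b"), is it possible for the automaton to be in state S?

Start in {S}.
Read 'b': S→{C, D}; now {C, D}.
State S is not in {C, D}.

No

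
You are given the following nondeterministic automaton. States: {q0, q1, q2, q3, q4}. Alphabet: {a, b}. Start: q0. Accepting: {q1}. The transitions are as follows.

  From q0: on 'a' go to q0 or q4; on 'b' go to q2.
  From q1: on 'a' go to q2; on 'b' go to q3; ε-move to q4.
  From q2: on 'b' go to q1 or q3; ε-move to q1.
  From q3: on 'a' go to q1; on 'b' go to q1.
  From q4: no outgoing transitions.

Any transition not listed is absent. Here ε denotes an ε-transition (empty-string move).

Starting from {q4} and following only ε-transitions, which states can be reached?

{q4}

Begin with {q4}.
No ε-moves leave this set, so the closure equals the set itself.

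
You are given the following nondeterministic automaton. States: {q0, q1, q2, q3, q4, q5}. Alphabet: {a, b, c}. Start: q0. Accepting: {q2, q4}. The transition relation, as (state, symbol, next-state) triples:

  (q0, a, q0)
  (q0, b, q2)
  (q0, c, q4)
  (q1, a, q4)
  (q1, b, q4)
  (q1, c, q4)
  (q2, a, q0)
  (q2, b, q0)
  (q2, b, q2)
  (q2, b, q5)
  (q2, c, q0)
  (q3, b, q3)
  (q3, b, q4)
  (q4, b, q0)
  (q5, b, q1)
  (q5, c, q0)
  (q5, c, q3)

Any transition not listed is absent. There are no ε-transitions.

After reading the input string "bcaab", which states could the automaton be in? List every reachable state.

{q2}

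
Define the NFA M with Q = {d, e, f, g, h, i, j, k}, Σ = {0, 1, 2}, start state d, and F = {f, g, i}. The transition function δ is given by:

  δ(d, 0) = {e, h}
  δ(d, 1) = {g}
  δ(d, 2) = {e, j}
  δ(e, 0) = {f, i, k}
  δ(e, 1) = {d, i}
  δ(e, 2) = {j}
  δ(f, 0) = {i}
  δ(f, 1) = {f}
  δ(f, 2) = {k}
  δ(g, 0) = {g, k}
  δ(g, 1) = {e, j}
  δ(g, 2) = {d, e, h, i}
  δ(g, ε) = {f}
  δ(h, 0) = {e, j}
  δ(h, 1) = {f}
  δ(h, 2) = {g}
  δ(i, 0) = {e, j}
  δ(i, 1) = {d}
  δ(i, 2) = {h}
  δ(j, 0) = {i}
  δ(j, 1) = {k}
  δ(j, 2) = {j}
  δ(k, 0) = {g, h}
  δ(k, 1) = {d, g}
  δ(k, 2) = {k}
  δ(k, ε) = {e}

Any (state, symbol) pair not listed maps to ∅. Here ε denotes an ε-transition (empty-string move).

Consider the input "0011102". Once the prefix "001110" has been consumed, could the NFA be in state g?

Yes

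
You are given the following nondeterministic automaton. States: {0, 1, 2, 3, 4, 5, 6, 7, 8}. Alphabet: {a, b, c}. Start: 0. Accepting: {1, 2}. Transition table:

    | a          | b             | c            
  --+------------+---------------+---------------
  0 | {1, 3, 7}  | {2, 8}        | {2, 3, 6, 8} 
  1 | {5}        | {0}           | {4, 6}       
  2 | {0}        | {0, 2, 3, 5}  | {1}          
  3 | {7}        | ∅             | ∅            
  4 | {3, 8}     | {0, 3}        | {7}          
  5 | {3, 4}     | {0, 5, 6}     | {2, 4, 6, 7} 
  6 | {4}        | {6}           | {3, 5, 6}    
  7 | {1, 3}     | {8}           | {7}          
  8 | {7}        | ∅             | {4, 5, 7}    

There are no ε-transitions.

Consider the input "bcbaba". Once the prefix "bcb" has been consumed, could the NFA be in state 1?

No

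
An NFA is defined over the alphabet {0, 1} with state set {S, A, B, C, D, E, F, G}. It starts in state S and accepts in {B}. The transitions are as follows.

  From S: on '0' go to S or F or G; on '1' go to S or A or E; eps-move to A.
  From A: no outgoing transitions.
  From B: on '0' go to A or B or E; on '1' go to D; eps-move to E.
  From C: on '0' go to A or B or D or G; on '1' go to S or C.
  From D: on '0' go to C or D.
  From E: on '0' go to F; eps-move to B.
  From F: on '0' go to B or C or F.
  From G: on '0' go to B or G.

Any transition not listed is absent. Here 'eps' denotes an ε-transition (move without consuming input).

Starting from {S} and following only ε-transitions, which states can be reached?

{S, A}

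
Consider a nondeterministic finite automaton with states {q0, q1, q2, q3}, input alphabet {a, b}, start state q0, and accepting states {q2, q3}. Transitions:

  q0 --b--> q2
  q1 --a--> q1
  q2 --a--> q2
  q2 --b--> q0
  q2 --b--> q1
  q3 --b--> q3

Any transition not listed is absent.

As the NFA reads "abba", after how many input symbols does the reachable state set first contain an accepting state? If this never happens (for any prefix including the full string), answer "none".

none

Start in {q0}.
Read 'a': q0→∅; now ∅.
The set is empty and remains empty for the remaining 3 symbols.
No reachable set along the way intersects F.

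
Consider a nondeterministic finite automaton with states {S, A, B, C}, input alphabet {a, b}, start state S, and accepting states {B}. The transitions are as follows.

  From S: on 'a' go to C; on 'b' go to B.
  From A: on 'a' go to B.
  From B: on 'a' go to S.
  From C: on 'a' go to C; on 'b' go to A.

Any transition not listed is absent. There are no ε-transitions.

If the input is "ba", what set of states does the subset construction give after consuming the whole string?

{S}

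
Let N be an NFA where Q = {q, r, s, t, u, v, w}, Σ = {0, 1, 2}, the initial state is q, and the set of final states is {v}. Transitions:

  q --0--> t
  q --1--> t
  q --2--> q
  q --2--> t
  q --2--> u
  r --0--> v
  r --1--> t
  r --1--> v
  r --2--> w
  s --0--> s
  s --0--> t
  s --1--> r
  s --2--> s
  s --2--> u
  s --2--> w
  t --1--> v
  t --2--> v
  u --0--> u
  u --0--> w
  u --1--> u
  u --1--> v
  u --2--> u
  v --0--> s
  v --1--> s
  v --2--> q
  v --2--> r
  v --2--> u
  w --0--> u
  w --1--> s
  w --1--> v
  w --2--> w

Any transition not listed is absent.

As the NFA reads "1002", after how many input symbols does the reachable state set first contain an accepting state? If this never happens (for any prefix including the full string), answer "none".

Start in {q}.
Read '1': q→{t}; now {t}.
Read '0': t→∅; now ∅.
The set is empty and remains empty for the remaining 2 symbols.
No reachable set along the way intersects F.

none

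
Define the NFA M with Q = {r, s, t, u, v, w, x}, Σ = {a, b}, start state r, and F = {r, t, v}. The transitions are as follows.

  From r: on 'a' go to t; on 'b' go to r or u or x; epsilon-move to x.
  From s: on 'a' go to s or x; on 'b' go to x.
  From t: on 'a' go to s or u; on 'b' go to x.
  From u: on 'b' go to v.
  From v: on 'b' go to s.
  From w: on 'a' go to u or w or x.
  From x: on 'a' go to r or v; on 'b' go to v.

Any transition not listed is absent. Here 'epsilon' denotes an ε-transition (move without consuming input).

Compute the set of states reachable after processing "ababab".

Start: ε-closure({r}) = {r, x}.
Read 'a': {r, x} → {r, t, v, x}.
Read 'b': {r, t, v, x} → {r, s, u, v, x}.
Read 'a': {r, s, u, v, x} → {r, s, t, v, x}.
Read 'b': {r, s, t, v, x} → {r, s, u, v, x}.
Read 'a': {r, s, u, v, x} → {r, s, t, v, x}.
Read 'b': {r, s, t, v, x} → {r, s, u, v, x}.

{r, s, u, v, x}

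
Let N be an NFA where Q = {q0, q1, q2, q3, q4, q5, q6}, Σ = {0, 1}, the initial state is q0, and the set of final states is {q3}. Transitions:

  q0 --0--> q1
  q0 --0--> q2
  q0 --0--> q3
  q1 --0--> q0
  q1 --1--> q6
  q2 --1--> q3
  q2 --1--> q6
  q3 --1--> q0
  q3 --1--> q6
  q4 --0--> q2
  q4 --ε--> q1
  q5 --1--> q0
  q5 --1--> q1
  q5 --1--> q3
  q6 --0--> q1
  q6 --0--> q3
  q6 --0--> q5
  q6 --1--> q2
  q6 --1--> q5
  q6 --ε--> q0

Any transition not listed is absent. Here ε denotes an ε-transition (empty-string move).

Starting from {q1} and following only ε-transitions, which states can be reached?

Begin with {q1}.
No ε-moves leave this set, so the closure equals the set itself.

{q1}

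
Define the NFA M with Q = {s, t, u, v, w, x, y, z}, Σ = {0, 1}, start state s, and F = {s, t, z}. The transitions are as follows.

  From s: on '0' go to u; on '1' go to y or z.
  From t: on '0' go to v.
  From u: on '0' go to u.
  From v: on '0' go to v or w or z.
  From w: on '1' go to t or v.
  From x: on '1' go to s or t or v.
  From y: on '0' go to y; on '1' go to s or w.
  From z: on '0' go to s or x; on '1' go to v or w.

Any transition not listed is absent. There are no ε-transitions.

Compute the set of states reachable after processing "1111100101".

{s, t, v, w, y, z}

Start in {s}.
Read '1': s→{y, z}; now {y, z}.
Read '1': y→{s, w}, z→{v, w}; now {s, v, w}.
Read '1': s→{y, z}, v→∅, w→{t, v}; now {t, v, y, z}.
Read '1': t→∅, v→∅, y→{s, w}, z→{v, w}; now {s, v, w}.
Read '1': s→{y, z}, v→∅, w→{t, v}; now {t, v, y, z}.
Read '0': t→{v}, v→{v, w, z}, y→{y}, z→{s, x}; now {s, v, w, x, y, z}.
Read '0': s→{u}, v→{v, w, z}, w→∅, x→∅, y→{y}, z→{s, x}; now {s, u, v, w, x, y, z}.
Read '1': s→{y, z}, u→∅, v→∅, w→{t, v}, x→{s, t, v}, y→{s, w}, z→{v, w}; now {s, t, v, w, y, z}.
Read '0': s→{u}, t→{v}, v→{v, w, z}, w→∅, y→{y}, z→{s, x}; now {s, u, v, w, x, y, z}.
Read '1': s→{y, z}, u→∅, v→∅, w→{t, v}, x→{s, t, v}, y→{s, w}, z→{v, w}; now {s, t, v, w, y, z}.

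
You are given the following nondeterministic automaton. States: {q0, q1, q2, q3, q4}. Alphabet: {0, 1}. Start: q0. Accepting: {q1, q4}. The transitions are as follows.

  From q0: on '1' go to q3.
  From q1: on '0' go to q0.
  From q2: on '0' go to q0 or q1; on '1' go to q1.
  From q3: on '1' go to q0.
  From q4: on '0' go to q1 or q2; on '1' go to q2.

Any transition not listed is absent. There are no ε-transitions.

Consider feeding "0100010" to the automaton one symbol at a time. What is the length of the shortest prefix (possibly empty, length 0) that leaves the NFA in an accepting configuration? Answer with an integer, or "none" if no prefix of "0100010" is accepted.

Start in {q0}.
Read '0': q0→∅; now ∅.
The set is empty and remains empty for the remaining 6 symbols.
No reachable set along the way intersects F.

none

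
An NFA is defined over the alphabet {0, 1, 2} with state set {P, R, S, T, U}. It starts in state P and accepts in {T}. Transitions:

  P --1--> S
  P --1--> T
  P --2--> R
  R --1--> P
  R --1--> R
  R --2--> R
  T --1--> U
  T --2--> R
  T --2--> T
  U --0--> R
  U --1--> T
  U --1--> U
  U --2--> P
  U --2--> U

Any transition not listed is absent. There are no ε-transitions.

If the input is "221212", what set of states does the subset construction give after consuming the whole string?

{R}

Start in {P}.
Read '2': P→{R}; now {R}.
Read '2': R→{R}; now {R}.
Read '1': R→{P, R}; now {P, R}.
Read '2': P→{R}, R→{R}; now {R}.
Read '1': R→{P, R}; now {P, R}.
Read '2': P→{R}, R→{R}; now {R}.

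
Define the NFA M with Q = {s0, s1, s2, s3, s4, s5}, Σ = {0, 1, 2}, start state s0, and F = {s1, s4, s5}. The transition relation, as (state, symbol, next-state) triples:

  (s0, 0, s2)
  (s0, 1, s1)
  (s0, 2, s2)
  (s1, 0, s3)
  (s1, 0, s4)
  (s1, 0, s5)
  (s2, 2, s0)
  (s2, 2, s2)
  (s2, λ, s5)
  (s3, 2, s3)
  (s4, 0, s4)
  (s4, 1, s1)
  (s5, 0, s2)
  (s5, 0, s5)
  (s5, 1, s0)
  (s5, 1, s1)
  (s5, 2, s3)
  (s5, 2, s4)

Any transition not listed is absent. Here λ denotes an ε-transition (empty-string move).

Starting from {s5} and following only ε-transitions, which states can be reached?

{s5}

Begin with {s5}.
No ε-moves leave this set, so the closure equals the set itself.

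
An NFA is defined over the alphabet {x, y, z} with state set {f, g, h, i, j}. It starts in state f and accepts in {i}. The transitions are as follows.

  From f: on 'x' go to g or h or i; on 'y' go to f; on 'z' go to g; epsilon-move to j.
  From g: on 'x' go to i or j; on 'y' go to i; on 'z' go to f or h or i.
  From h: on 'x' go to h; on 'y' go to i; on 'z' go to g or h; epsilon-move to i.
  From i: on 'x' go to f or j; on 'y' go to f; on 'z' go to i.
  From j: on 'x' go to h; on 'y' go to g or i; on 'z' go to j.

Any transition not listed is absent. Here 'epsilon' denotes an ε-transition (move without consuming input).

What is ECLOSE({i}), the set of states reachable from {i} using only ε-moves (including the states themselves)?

{i}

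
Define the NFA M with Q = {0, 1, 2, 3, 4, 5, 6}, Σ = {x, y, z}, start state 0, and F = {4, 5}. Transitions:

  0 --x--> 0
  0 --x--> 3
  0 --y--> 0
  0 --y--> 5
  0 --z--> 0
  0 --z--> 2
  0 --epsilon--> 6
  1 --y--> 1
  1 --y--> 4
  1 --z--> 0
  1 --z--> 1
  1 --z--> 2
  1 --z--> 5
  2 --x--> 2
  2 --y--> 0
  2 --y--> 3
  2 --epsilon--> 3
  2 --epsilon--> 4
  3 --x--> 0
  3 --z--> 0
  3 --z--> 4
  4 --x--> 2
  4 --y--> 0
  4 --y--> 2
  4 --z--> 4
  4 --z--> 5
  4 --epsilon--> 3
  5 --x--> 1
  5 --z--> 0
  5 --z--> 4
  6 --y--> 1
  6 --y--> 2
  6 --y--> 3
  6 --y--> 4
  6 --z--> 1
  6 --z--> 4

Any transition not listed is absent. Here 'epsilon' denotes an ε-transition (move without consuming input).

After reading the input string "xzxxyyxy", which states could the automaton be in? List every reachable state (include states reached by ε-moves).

Start: ε-closure({0}) = {0, 6}.
Read 'x': {0, 6} → {0, 3, 6}.
Read 'z': {0, 3, 6} → {0, 1, 2, 3, 4, 6}.
Read 'x': {0, 1, 2, 3, 4, 6} → {0, 2, 3, 4, 6}.
Read 'x': {0, 2, 3, 4, 6} → {0, 2, 3, 4, 6}.
Read 'y': {0, 2, 3, 4, 6} → {0, 1, 2, 3, 4, 5, 6}.
Read 'y': {0, 1, 2, 3, 4, 5, 6} → {0, 1, 2, 3, 4, 5, 6}.
Read 'x': {0, 1, 2, 3, 4, 5, 6} → {0, 1, 2, 3, 4, 6}.
Read 'y': {0, 1, 2, 3, 4, 6} → {0, 1, 2, 3, 4, 5, 6}.

{0, 1, 2, 3, 4, 5, 6}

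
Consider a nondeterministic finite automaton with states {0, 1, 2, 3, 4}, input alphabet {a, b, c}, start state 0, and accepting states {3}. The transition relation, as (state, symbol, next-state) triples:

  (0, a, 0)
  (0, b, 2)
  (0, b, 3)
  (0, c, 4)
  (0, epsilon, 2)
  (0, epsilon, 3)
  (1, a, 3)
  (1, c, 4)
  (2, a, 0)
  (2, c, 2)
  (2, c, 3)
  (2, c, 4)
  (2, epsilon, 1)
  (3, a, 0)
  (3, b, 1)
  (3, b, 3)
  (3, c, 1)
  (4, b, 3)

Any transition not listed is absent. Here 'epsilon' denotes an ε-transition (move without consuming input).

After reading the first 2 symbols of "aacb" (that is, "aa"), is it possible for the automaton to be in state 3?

Start: ε-closure({0}) = {0, 1, 2, 3}.
Read 'a': {0, 1, 2, 3} → {0, 1, 2, 3}.
Read 'a': {0, 1, 2, 3} → {0, 1, 2, 3}.
State 3 is in {0, 1, 2, 3}.

Yes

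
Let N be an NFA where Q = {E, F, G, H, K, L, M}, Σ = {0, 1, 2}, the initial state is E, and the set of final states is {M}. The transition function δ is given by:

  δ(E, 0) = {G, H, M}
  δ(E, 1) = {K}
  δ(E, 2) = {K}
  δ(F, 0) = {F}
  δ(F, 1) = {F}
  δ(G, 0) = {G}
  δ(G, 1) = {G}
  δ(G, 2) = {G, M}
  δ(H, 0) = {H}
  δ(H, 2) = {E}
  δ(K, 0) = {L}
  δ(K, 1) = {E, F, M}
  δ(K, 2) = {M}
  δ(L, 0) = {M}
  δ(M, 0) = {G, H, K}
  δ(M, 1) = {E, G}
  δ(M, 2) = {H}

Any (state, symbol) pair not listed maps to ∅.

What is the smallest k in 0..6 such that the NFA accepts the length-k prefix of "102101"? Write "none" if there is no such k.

Start in {E}.
Read '1': {E} → {K}.
Read '0': {K} → {L}.
Read '2': {L} → ∅.
The set is empty and remains empty for the remaining 3 symbols.
No reachable set along the way intersects F.

none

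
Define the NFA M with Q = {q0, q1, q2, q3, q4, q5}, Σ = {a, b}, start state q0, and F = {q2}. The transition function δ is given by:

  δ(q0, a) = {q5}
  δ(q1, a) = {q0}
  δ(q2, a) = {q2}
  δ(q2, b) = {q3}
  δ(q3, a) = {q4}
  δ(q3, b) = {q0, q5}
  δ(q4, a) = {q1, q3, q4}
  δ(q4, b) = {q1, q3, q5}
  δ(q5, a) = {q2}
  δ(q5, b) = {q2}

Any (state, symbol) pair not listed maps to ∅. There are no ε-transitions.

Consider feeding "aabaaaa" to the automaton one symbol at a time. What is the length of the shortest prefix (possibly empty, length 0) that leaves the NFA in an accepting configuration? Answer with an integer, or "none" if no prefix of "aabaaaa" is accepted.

Start in {q0}.
Read 'a': {q0} → {q5}.
Read 'a': {q5} → {q2}.
None of the earlier sets intersect F, but {q2} does.

2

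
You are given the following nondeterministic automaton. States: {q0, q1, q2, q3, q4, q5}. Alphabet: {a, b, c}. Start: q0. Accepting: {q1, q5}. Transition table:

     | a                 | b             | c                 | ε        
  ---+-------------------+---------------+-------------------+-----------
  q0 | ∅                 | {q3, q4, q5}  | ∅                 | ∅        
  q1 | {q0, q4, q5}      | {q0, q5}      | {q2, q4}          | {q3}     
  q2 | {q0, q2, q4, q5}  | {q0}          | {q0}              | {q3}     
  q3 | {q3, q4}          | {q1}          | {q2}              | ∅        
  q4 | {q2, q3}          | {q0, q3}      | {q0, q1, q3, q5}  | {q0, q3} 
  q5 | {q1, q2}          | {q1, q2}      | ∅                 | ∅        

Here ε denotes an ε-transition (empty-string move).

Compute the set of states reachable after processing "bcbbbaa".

Start in {q0}.
Read 'b': q0→{q3, q4, q5}; union {q3, q4, q5}; ε-closure = {q0, q3, q4, q5}.
Read 'c': q0→∅, q3→{q2}, q4→{q0, q1, q3, q5}, q5→∅; now {q0, q1, q2, q3, q5}.
Read 'b': q0→{q3, q4, q5}, q1→{q0, q5}, q2→{q0}, q3→{q1}, q5→{q1, q2}; now {q0, q1, q2, q3, q4, q5}.
Read 'b': q0→{q3, q4, q5}, q1→{q0, q5}, q2→{q0}, q3→{q1}, q4→{q0, q3}, q5→{q1, q2}; now {q0, q1, q2, q3, q4, q5}.
Read 'b': q0→{q3, q4, q5}, q1→{q0, q5}, q2→{q0}, q3→{q1}, q4→{q0, q3}, q5→{q1, q2}; now {q0, q1, q2, q3, q4, q5}.
Read 'a': q0→∅, q1→{q0, q4, q5}, q2→{q0, q2, q4, q5}, q3→{q3, q4}, q4→{q2, q3}, q5→{q1, q2}; now {q0, q1, q2, q3, q4, q5}.
Read 'a': q0→∅, q1→{q0, q4, q5}, q2→{q0, q2, q4, q5}, q3→{q3, q4}, q4→{q2, q3}, q5→{q1, q2}; now {q0, q1, q2, q3, q4, q5}.

{q0, q1, q2, q3, q4, q5}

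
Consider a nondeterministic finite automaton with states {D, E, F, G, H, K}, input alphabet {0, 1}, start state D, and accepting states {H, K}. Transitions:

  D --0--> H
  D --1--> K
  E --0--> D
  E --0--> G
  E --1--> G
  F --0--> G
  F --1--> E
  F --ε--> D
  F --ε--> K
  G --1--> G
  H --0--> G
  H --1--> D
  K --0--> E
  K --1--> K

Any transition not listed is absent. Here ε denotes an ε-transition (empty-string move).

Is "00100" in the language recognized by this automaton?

No

Start in {D}.
Read '0': {D} → {H}.
Read '0': {H} → {G}.
Read '1': {G} → {G}.
Read '0': {G} → ∅.
The set is empty and remains empty for the remaining 1 symbol.
The final set ∅ contains no accepting state.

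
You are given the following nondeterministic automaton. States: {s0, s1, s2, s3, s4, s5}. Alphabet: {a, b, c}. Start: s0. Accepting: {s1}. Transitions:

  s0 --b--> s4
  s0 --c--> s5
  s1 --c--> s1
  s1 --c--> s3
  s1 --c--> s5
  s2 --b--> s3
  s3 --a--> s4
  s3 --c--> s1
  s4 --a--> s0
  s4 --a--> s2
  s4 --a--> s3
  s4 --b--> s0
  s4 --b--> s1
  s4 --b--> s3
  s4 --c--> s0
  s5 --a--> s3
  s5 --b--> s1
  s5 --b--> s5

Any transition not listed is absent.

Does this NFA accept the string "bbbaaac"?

Start in {s0}.
Read 'b': s0→{s4}; now {s4}.
Read 'b': s4→{s0, s1, s3}; now {s0, s1, s3}.
Read 'b': s0→{s4}, s1→∅, s3→∅; now {s4}.
Read 'a': s4→{s0, s2, s3}; now {s0, s2, s3}.
Read 'a': s0→∅, s2→∅, s3→{s4}; now {s4}.
Read 'a': s4→{s0, s2, s3}; now {s0, s2, s3}.
Read 'c': s0→{s5}, s2→∅, s3→{s1}; now {s1, s5}.
The final set {s1, s5} contains the accepting state s1.

Yes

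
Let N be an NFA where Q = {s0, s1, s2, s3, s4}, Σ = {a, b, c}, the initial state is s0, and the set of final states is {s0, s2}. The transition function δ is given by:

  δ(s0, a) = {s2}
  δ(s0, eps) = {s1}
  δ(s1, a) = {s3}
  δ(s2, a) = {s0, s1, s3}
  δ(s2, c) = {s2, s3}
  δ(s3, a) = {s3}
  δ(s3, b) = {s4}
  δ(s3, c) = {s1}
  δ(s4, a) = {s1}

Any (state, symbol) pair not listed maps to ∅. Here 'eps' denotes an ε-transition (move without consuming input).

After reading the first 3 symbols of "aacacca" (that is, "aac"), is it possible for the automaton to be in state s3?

Start: ε-closure({s0}) = {s0, s1}.
Read 'a': s0→{s2}, s1→{s3}; now {s2, s3}.
Read 'a': s2→{s0, s1, s3}, s3→{s3}; now {s0, s1, s3}.
Read 'c': s0→∅, s1→∅, s3→{s1}; now {s1}.
State s3 is not in {s1}.

No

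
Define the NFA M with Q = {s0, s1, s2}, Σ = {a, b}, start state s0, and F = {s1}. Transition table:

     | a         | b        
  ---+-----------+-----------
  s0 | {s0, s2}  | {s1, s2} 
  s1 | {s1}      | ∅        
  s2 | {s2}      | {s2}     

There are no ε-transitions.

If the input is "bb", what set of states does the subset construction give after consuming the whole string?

{s2}

Start in {s0}.
Read 'b': s0→{s1, s2}; now {s1, s2}.
Read 'b': s1→∅, s2→{s2}; now {s2}.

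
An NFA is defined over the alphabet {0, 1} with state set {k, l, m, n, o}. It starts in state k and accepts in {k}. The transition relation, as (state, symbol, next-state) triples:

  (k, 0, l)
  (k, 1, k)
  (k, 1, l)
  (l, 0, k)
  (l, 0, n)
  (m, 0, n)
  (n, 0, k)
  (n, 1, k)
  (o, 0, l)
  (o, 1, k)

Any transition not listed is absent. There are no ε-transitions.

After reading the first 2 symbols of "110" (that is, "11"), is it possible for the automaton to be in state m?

No

Start in {k}.
Read '1': {k} → {k, l}.
Read '1': {k, l} → {k, l}.
State m is not in {k, l}.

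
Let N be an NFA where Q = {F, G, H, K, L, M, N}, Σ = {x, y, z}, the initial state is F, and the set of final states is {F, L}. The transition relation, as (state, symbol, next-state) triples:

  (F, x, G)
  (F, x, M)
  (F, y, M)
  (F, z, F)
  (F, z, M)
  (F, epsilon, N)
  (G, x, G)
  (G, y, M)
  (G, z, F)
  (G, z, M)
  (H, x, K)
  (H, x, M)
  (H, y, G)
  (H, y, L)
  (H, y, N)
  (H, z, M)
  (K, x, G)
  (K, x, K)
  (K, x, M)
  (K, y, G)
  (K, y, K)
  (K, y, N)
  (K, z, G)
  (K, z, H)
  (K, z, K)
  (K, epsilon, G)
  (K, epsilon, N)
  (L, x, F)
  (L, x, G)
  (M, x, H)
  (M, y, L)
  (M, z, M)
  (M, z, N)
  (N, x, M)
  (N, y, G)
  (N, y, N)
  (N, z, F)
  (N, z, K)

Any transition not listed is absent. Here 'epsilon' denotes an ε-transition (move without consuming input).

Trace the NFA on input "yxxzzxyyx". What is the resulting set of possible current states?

Start: ε-closure({F}) = {F, N}.
Read 'y': F→{M}, N→{G, N}; now {G, M, N}.
Read 'x': G→{G}, M→{H}, N→{M}; now {G, H, M}.
Read 'x': G→{G}, H→{K, M}, M→{H}; union {G, H, K, M}; ε-closure = {G, H, K, M, N}.
Read 'z': G→{F, M}, H→{M}, K→{G, H, K}, M→{M, N}, N→{F, K}; now {F, G, H, K, M, N}.
Read 'z': F→{F, M}, G→{F, M}, H→{M}, K→{G, H, K}, M→{M, N}, N→{F, K}; now {F, G, H, K, M, N}.
Read 'x': F→{G, M}, G→{G}, H→{K, M}, K→{G, K, M}, M→{H}, N→{M}; union {G, H, K, M}; ε-closure = {G, H, K, M, N}.
Read 'y': G→{M}, H→{G, L, N}, K→{G, K, N}, M→{L}, N→{G, N}; now {G, K, L, M, N}.
Read 'y': G→{M}, K→{G, K, N}, L→∅, M→{L}, N→{G, N}; now {G, K, L, M, N}.
Read 'x': G→{G}, K→{G, K, M}, L→{F, G}, M→{H}, N→{M}; union {F, G, H, K, M}; ε-closure = {F, G, H, K, M, N}.

{F, G, H, K, M, N}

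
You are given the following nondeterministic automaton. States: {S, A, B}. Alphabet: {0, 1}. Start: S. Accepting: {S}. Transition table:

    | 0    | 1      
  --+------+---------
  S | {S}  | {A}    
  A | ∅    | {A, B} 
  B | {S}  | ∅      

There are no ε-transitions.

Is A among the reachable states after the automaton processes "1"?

Start in {S}.
Read '1': S→{A}; now {A}.
State A is in {A}.

Yes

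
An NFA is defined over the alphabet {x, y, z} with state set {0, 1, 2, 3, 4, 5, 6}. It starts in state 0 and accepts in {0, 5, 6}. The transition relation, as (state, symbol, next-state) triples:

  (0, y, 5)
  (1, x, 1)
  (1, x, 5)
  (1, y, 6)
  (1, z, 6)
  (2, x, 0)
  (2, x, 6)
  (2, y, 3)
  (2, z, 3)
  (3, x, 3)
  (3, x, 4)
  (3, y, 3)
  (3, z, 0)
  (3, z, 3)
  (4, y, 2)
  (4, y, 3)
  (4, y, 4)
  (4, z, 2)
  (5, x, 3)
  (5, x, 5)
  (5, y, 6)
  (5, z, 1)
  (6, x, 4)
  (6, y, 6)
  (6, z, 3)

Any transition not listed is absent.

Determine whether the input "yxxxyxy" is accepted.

Yes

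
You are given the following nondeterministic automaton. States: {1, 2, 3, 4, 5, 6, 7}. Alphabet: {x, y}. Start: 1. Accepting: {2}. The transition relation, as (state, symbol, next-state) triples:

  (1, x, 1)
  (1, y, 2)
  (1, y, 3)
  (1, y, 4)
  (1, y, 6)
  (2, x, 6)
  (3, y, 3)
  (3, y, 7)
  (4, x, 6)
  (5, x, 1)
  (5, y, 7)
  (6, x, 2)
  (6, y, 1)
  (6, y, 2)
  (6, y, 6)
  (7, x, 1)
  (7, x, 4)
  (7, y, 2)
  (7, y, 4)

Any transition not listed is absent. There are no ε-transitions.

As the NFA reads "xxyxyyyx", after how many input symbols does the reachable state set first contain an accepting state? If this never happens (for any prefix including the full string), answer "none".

Start in {1}.
Read 'x': 1→{1}; now {1}.
Read 'x': 1→{1}; now {1}.
Read 'y': 1→{2, 3, 4, 6}; now {2, 3, 4, 6}.
None of the earlier sets intersect F, but {2, 3, 4, 6} does.

3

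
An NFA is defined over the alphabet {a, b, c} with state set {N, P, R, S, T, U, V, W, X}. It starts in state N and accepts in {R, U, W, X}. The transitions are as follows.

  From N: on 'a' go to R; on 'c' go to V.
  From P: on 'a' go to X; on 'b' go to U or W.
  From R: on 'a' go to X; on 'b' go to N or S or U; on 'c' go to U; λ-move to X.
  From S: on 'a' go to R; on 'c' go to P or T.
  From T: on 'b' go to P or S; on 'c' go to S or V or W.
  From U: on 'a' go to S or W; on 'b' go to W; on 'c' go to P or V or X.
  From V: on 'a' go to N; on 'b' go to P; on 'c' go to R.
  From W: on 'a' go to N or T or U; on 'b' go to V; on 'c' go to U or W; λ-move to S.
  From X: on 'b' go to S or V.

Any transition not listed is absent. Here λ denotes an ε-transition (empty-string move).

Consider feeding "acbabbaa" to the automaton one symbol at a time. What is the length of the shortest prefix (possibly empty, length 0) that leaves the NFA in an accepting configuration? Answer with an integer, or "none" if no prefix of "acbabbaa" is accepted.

1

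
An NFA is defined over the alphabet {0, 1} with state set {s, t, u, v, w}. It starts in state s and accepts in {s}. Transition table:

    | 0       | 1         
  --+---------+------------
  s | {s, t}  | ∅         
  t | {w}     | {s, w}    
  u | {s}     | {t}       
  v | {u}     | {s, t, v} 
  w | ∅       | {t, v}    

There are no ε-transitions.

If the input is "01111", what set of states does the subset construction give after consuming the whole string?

{s, t, v, w}

Start in {s}.
Read '0': s→{s, t}; now {s, t}.
Read '1': s→∅, t→{s, w}; now {s, w}.
Read '1': s→∅, w→{t, v}; now {t, v}.
Read '1': t→{s, w}, v→{s, t, v}; now {s, t, v, w}.
Read '1': s→∅, t→{s, w}, v→{s, t, v}, w→{t, v}; now {s, t, v, w}.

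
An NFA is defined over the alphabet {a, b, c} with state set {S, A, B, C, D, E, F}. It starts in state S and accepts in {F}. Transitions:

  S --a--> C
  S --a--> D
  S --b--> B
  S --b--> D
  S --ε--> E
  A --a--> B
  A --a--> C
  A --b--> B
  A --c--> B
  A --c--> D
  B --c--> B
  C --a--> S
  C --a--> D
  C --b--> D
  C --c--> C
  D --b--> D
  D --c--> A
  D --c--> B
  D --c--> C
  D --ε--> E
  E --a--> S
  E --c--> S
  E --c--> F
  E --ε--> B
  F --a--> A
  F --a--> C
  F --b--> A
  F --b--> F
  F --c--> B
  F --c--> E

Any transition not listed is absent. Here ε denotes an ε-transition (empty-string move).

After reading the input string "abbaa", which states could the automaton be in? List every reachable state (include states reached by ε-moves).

Start: ε-closure({S}) = {S, B, E}.
Read 'a': S→{C, D}, B→∅, E→{S}; union {S, C, D}; ε-closure = {S, B, C, D, E}.
Read 'b': S→{B, D}, B→∅, C→{D}, D→{D}, E→∅; union {B, D}; ε-closure = {B, D, E}.
Read 'b': B→∅, D→{D}, E→∅; union {D}; ε-closure = {B, D, E}.
Read 'a': B→∅, D→∅, E→{S}; union {S}; ε-closure = {S, B, E}.
Read 'a': S→{C, D}, B→∅, E→{S}; union {S, C, D}; ε-closure = {S, B, C, D, E}.

{S, B, C, D, E}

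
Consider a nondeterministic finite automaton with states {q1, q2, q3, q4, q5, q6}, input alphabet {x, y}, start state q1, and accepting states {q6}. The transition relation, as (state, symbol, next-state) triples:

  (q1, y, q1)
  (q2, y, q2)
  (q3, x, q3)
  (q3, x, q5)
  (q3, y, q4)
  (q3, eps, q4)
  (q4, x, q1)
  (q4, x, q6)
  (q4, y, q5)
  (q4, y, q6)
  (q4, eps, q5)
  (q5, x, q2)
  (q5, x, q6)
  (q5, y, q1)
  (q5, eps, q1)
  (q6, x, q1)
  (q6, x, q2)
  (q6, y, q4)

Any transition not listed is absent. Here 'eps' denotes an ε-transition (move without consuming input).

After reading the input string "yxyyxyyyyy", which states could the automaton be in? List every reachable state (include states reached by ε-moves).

Start in {q1}.
Read 'y': q1→{q1}; now {q1}.
Read 'x': q1→∅; now ∅.
The set is empty and remains empty for the remaining 8 symbols.

∅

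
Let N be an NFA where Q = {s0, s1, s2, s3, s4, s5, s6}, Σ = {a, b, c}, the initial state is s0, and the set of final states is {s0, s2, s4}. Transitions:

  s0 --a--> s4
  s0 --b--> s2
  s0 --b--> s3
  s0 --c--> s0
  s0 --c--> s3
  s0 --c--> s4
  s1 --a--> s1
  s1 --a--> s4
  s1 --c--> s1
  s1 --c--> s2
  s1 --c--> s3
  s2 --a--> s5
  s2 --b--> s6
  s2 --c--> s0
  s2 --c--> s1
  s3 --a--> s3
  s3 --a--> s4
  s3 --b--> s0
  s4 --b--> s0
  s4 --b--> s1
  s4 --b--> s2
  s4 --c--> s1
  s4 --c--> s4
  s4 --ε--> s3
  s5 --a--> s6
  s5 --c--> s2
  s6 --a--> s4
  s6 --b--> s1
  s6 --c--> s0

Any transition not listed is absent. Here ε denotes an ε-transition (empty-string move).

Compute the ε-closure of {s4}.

Begin with {s4}.
ε-move s4 → s3; add s3.

{s3, s4}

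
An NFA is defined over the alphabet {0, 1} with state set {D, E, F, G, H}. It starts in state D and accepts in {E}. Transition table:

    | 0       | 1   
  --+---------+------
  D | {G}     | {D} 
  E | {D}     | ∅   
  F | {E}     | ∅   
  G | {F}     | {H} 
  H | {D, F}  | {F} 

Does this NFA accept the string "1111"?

No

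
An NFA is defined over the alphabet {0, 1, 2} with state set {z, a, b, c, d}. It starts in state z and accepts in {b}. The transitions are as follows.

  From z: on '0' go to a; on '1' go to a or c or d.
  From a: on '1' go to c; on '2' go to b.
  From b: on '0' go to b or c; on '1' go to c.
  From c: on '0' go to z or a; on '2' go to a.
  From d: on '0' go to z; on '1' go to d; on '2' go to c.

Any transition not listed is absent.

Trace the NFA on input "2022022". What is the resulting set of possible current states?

∅

Start in {z}.
Read '2': z→∅; now ∅.
The set is empty and remains empty for the remaining 6 symbols.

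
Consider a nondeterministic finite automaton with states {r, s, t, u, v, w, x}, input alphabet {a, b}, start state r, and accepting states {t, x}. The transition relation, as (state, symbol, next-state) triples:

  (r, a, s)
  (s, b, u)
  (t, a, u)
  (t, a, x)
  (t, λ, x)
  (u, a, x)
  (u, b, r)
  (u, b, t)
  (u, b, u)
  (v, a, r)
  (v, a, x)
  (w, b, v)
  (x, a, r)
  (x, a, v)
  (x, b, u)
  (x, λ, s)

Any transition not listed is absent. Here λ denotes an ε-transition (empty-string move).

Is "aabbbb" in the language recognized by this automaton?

No

Start in {r}.
Read 'a': r→{s}; now {s}.
Read 'a': s→∅; now ∅.
The set is empty and remains empty for the remaining 4 symbols.
The final set ∅ contains no accepting state.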